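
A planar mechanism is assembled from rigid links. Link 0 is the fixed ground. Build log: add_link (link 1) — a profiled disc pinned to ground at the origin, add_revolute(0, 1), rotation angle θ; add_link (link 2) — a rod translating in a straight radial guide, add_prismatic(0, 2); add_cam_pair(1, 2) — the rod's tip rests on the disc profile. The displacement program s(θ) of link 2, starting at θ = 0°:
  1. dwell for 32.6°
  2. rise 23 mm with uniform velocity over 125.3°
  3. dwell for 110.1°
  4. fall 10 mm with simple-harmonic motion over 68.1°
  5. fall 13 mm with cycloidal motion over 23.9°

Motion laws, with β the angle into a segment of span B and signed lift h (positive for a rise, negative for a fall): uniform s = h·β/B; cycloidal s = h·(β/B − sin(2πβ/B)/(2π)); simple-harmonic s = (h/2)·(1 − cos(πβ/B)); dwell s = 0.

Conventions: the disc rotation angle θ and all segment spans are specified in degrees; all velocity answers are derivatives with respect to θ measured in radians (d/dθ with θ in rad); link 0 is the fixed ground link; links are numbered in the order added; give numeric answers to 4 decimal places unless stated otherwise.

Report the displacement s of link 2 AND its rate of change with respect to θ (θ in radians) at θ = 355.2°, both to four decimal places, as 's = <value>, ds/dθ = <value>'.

seg 1 [0°–32.6°] dwell: s stays 0.0000
seg 2 [32.6°–157.9°] uniform, h=23: full span → s += 23 → s = 23.0000
seg 3 [157.9°–268°] dwell: s stays 23.0000
seg 4 [268°–336.1°] simple-harmonic, h=-10: full span → s += -10 → s = 13.0000
seg 5 [336.1°–360°] cycloidal, h=-13: θ=355.2° here. β=19.1, B=23.9. -13·(0.7992 − sin(2π·0.7992)/(2π)) = -12.3602 → s = 0.6398
velocity in seg [336.1°–360°] (cycloidal), θ in radians: β = 19.1° = 0.3334 rad, B = 23.9° = 0.4171 rad; ds/dθ = (h/B)(1 − cos(2πβ/B)) = ((-13)/0.4171)(1 − cos(2π·0.7992)) = -21.690508 mm/rad

s = 0.6398, ds/dθ = -21.6905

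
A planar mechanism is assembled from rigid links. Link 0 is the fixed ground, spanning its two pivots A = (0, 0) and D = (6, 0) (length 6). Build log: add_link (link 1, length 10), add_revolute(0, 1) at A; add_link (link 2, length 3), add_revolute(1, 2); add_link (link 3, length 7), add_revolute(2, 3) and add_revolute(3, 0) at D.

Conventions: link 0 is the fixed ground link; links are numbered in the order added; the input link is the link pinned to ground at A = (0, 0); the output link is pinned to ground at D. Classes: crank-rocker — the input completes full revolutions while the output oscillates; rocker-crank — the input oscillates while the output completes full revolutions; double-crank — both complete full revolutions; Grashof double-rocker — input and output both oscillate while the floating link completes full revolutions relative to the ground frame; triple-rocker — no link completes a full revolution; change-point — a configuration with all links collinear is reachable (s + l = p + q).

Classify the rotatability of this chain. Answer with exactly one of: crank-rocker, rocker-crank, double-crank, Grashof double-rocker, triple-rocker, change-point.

lengths: ground=6, input=10, coupler=3, output=7
sorted: s=3 (shortest), l=10 (longest), p+q=13
s + l = 13 vs p + q = 13
s + l = p + q → change-point (collinear configuration reachable)

change-point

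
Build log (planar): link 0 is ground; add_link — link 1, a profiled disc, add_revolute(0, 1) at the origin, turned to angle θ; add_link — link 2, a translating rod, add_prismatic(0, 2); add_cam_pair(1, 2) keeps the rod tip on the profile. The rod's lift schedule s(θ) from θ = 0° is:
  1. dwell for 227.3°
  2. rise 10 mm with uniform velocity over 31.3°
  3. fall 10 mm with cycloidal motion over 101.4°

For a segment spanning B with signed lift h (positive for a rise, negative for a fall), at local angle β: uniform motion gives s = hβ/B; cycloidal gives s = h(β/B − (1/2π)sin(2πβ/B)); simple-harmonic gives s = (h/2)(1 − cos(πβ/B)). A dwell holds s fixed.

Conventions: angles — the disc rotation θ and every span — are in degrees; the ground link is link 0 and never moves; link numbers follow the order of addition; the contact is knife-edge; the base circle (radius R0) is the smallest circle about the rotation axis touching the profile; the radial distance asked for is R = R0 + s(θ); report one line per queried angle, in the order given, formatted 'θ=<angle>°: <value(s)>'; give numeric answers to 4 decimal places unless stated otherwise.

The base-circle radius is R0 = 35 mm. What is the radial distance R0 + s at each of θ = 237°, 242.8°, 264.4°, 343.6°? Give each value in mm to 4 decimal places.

seg 1 [0°–227.3°] dwell: s stays 0.0000
seg 2 [227.3°–258.6°] uniform, h=10: θ=237° here. β=9.7, B=31.3. 10·9.7/31.3 = 3.0990 → s = 3.0990
seg 2 [227.3°–258.6°] uniform, h=10: θ=242.8° here. β=15.5, B=31.3. 10·15.5/31.3 = 4.9521 → s = 4.9521
seg 2 [227.3°–258.6°] uniform, h=10: full span → s += 10 → s = 10.0000
seg 3 [258.6°–360°] cycloidal, h=-10: θ=264.4° here. β=5.8, B=101.4. -10·(0.0572 − sin(2π·0.0572)/(2π)) = -0.0122 → s = 9.9878
seg 3 [258.6°–360°] cycloidal, h=-10: θ=343.6° here. β=85, B=101.4. -10·(0.8383 − sin(2π·0.8383)/(2π)) = -9.7357 → s = 0.2643
θ=237°: R = R0 + s = 35 + 3.0990 = 38.0990
θ=242.8°: R = R0 + s = 35 + 4.9521 = 39.9521
θ=264.4°: R = R0 + s = 35 + 9.9878 = 44.9878
θ=343.6°: R = R0 + s = 35 + 0.2643 = 35.2643

θ=237°: 38.0990
θ=242.8°: 39.9521
θ=264.4°: 44.9878
θ=343.6°: 35.2643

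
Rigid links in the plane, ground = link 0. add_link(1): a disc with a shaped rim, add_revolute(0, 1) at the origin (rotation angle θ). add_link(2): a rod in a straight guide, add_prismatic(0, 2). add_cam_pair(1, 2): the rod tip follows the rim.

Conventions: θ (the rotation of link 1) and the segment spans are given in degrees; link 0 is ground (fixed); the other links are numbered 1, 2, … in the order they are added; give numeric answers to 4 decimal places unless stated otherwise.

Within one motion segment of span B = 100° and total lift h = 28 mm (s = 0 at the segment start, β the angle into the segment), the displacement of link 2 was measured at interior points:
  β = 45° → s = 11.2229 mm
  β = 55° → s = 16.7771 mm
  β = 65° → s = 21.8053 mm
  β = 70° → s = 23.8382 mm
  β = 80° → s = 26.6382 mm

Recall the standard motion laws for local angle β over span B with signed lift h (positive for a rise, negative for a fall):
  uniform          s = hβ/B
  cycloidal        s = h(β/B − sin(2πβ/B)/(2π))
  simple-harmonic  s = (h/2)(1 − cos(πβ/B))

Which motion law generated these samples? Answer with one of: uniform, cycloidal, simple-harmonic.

candidates at β/B = r: uniform s = h·r (linear in β); cycloidal s = h·(r − sin(2πr)/(2π)); simple-harmonic s = (h/2)(1 − cos(πr))
β=45°: printed 11.2229 | uniform 12.6000, cycloidal 11.2229, simple-harmonic 11.8099
β=55°: printed 16.7771 | uniform 15.4000, cycloidal 16.7771, simple-harmonic 16.1901
β=65°: printed 21.8053 | uniform 18.2000, cycloidal 21.8053, simple-harmonic 20.3559
β=70°: printed 23.8382 | uniform 19.6000, cycloidal 23.8382, simple-harmonic 22.2290
β=80°: printed 26.6382 | uniform 22.4000, cycloidal 26.6382, simple-harmonic 25.3262
only one law matches every sample → cycloidal

cycloidal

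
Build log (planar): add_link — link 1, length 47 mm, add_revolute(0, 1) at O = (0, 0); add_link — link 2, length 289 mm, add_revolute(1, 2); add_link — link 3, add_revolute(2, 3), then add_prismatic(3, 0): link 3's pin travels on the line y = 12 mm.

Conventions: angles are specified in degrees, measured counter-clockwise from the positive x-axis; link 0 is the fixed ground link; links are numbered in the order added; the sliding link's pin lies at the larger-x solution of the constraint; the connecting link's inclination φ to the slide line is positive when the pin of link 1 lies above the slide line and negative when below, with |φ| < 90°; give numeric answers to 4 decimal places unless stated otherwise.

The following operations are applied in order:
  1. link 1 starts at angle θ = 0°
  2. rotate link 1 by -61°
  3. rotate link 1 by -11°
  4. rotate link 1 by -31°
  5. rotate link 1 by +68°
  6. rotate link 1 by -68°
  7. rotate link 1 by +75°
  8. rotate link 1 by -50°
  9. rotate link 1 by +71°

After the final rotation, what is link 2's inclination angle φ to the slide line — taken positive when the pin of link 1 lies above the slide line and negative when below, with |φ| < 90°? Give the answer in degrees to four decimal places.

geometry: r = 47 mm, L = 289 mm, e = 12 mm; θ starts at 0°
rotate link 1 by -61°: θ ← 0° -61° = -61°
rotate link 1 by -11°: θ ← -61° -11° = -72°
rotate link 1 by -31°: θ ← -72° -31° = -103°
rotate link 1 by +68°: θ ← -103° +68° = -35°
rotate link 1 by -68°: θ ← -35° -68° = -103°
rotate link 1 by +75°: θ ← -103° +75° = -28°
rotate link 1 by -50°: θ ← -28° -50° = -78°
rotate link 1 by +71°: θ ← -78° +71° = -7°
h = r sin θ − e = -5.727859 − 12 = -17.727859
sin φ = h / L = -17.727859 / 289 = -0.06134207
φ = arcsin(-0.06134207) = -3.516850°

-3.5168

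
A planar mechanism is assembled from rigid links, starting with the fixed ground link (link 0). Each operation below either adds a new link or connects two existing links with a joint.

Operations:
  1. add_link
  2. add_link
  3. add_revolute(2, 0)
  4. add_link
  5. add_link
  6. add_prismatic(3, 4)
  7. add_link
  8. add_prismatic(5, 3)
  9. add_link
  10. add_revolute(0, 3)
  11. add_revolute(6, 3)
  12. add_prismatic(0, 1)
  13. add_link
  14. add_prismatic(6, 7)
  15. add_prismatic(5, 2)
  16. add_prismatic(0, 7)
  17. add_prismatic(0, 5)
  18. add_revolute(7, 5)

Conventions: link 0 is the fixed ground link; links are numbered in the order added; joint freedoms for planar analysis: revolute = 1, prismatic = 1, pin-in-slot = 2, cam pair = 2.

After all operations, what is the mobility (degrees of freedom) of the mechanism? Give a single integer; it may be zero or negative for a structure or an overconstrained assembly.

(L,J1,J2)=(1,0,0); link0 fixed
link1: (2,0,0)
link2: (3,0,0)
R 2-0 [J1]: (3,1,0)
link3: (4,1,0)
link4: (5,1,0)
P 3-4 [J1]: (5,2,0)
link5: (6,2,0)
P 5-3 [J1]: (6,3,0)
link6: (7,3,0)
R 0-3 [J1]: (7,4,0)
R 6-3 [J1]: (7,5,0)
P 0-1 [J1]: (7,6,0)
link7: (8,6,0)
P 6-7 [J1]: (8,7,0)
P 5-2 [J1]: (8,8,0)
P 0-7 [J1]: (8,9,0)
P 0-5 [J1]: (8,10,0)
R 7-5 [J1]: (8,11,0)
Grübler: 3·7 − 2·11 − 0 = -1

M = -1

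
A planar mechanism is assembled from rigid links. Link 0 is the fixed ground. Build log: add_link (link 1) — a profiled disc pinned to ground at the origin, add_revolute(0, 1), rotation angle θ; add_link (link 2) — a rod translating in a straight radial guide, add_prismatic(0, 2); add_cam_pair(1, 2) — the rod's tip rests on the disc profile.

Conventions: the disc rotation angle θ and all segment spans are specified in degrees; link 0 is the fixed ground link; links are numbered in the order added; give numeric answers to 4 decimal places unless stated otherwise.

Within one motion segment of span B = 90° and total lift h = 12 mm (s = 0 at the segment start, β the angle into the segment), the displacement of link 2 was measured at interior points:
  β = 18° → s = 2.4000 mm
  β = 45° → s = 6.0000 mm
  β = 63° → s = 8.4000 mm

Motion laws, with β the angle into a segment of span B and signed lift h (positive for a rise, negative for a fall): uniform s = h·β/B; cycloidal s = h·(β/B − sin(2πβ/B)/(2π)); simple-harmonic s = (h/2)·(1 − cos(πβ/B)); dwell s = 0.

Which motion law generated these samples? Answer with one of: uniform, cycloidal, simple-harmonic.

candidates at β/B = r: uniform s = h·r (linear in β); cycloidal s = h·(r − sin(2πr)/(2π)); simple-harmonic s = (h/2)(1 − cos(πr))
β=18°: printed 2.4000 | uniform 2.4000, cycloidal 0.5836, simple-harmonic 1.1459
β=45°: printed 6.0000 | uniform 6.0000, cycloidal 6.0000, simple-harmonic 6.0000
β=63°: printed 8.4000 | uniform 8.4000, cycloidal 10.2164, simple-harmonic 9.5267
only one law matches every sample → uniform

uniform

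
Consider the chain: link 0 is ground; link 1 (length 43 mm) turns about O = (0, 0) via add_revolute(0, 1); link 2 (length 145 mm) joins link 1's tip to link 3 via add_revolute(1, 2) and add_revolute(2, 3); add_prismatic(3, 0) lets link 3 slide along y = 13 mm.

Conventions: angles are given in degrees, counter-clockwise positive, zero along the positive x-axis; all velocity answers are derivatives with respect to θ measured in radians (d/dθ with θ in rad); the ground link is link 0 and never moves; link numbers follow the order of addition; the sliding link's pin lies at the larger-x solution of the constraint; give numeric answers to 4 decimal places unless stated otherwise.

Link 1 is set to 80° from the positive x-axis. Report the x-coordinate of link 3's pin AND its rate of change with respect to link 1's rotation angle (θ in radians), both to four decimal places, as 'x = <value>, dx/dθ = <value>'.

geometry: r = 43 mm, L = 145 mm, e = 13 mm
crank pin P = (r cos θ, r sin θ) = (7.466872, 42.346733)
h = r sin θ − e = 42.346733 − 13 = 29.346733
x = r cos θ + √(L² − h²) = 7.466872 + 141.999187 = 149.466059
dx/dθ = −r sin θ − h·r cos θ/√(L² − h²) (θ in radians; h = 29.346733) = -43.889899

x = 149.4661, dx/dθ = -43.8899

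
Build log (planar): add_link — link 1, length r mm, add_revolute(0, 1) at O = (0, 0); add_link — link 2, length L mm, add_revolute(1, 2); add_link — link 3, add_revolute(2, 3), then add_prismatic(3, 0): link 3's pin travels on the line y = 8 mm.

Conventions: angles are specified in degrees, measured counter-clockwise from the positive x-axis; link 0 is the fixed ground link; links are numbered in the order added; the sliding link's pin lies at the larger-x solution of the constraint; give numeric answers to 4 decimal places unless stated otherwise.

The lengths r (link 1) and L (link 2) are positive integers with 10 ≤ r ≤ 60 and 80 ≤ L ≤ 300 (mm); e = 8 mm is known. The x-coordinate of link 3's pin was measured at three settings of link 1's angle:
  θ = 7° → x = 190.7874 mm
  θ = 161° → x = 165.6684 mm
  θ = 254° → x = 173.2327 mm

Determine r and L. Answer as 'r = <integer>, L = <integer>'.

constraint per measurement: (x − r cos θ)² + (r sin θ − e)² = L²
subtracting the θ₁ and θ₂ equations cancels the r² and L² terms:
r = (x₁² − x₂²) / (2[(x₁cos θ₁ + e sin θ₁) − (x₂cos θ₂ + e sin θ₂)]) = 13.0000 → r = 13
L² = (x₁ − r cos θ₁)² + (r sin θ₁ − e)² = 31683.9854 → L = 178.0000 → L = 178
check at θ₃=254°: x = 173.2327 (printed 173.2327) ✓

r = 13, L = 178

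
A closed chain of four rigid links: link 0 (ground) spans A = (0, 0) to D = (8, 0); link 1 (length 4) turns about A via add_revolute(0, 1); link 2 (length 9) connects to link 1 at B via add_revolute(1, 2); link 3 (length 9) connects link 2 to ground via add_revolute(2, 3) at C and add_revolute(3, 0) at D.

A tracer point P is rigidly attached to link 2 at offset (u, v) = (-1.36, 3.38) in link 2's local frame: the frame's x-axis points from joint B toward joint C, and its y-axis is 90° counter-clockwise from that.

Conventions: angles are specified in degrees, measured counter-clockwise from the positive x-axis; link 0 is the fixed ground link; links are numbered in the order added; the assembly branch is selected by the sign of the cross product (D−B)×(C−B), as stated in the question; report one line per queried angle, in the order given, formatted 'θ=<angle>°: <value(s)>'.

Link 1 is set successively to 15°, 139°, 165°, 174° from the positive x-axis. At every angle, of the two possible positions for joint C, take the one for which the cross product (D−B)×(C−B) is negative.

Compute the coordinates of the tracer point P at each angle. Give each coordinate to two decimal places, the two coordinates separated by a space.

A=(0,0), D=(8.00,0)
θ=15°: B = A + 4.00·(cos15°, sin15°) = (3.8637, 1.0353)
θ=15°: |BD| = 4.2639
θ=15°: circle(B,9.00) ∩ circle(D,9.00): a=2.1319, h=8.7438
θ=15°:   candidates: C₊=(8.0549,8.9998) cross=37.283; C₋=(3.8088,-7.9646) cross=-37.283
θ=15°:   branch - wants cross < 0 → take C=(3.8088,-7.9646) (cross=-37.283)
θ=15°: ex = (C−B)/|BC| = (-0.0061,-1.0000); ey = (1.0000,-0.0061)
θ=15°: P = B + -1.36·ex + 3.38·ey = (7.2519,2.3746)
θ=139°: B = A + 4.00·(cos139°, sin139°) = (-3.0188, 2.6242)
θ=139°: |BD| = 11.3270
θ=139°: circle(B,9.00) ∩ circle(D,9.00): a=5.6635, h=6.9946
θ=139°:   candidates: C₊=(4.1111,8.1164) cross=79.228; C₋=(0.8701,-5.4922) cross=-79.228
θ=139°:   branch - wants cross < 0 → take C=(0.8701,-5.4922) (cross=-79.228)
θ=139°: ex = (C−B)/|BC| = (0.4321,-0.9018); ey = (0.9018,0.4321)
θ=139°: P = B + -1.36·ex + 3.38·ey = (-0.5583,5.3112)
θ=165°: B = A + 4.00·(cos165°, sin165°) = (-3.8637, 1.0353)
θ=165°: |BD| = 11.9088
θ=165°: circle(B,9.00) ∩ circle(D,9.00): a=5.9544, h=6.7487
θ=165°:   candidates: C₊=(2.6548,7.2408) cross=80.369; C₋=(1.4815,-6.2055) cross=-80.369
θ=165°:   branch - wants cross < 0 → take C=(1.4815,-6.2055) (cross=-80.369)
θ=165°: ex = (C−B)/|BC| = (0.5939,-0.8045); ey = (0.8045,0.5939)
θ=165°: P = B + -1.36·ex + 3.38·ey = (-1.9521,4.1368)
θ=174°: B = A + 4.00·(cos174°, sin174°) = (-3.9781, 0.4181)
θ=174°: |BD| = 11.9854
θ=174°: circle(B,9.00) ∩ circle(D,9.00): a=5.9927, h=6.7147
θ=174°:   candidates: C₊=(2.2452,6.9197) cross=80.479; C₋=(1.7767,-6.5016) cross=-80.479
θ=174°:   branch - wants cross < 0 → take C=(1.7767,-6.5016) (cross=-80.479)
θ=174°: ex = (C−B)/|BC| = (0.6394,-0.7689); ey = (0.7689,0.6394)
θ=174°: P = B + -1.36·ex + 3.38·ey = (-2.2490,3.6250)

θ=15°: 7.25 2.37
θ=139°: -0.56 5.31
θ=165°: -1.95 4.14
θ=174°: -2.25 3.63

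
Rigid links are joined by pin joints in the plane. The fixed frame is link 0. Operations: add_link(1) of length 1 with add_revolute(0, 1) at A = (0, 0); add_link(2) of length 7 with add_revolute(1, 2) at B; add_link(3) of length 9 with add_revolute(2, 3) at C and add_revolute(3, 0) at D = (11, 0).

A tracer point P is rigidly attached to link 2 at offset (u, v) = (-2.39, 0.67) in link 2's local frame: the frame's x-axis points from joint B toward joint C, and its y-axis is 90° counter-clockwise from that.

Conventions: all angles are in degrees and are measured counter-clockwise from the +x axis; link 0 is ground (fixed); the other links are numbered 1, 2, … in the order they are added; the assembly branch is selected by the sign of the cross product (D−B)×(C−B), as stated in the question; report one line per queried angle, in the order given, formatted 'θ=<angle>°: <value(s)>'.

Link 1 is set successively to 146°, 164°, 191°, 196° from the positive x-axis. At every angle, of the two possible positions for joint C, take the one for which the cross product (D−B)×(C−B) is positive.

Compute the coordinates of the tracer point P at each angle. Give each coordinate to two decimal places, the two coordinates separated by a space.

A=(0,0), D=(11.00,0)
θ=146°: B = A + 1.00·(cos146°, sin146°) = (-0.8290, 0.5592)
θ=146°: |BD| = 11.8422
θ=146°: circle(B,7.00) ∩ circle(D,9.00): a=4.5700, h=5.3023
θ=146°:   candidates: C₊=(3.9863,5.6398) cross=62.792; C₋=(3.4855,-4.9530) cross=-62.792
θ=146°:   branch + wants cross > 0 → take C=(3.9863,5.6398) (cross=62.792)
θ=146°: ex = (C−B)/|BC| = (0.6879,0.7258); ey = (-0.7258,0.6879)
θ=146°: P = B + -2.39·ex + 0.67·ey = (-2.9594,-0.7146)
θ=164°: B = A + 1.00·(cos164°, sin164°) = (-0.9613, 0.2756)
θ=164°: |BD| = 11.9644
θ=164°: circle(B,7.00) ∩ circle(D,9.00): a=4.6449, h=5.2369
θ=164°:   candidates: C₊=(3.8031,5.4041) cross=62.656; C₋=(3.5618,-5.0668) cross=-62.656
θ=164°:   branch + wants cross > 0 → take C=(3.8031,5.4041) (cross=62.656)
θ=164°: ex = (C−B)/|BC| = (0.6806,0.7326); ey = (-0.7326,0.6806)
θ=164°: P = B + -2.39·ex + 0.67·ey = (-3.0788,-1.0194)
θ=191°: B = A + 1.00·(cos191°, sin191°) = (-0.9816, -0.1908)
θ=191°: |BD| = 11.9831
θ=191°: circle(B,7.00) ∩ circle(D,9.00): a=4.6564, h=5.2267
θ=191°:   candidates: C₊=(3.5909,5.1094) cross=62.632; C₋=(3.7574,-5.3427) cross=-62.632
θ=191°:   branch + wants cross > 0 → take C=(3.5909,5.1094) (cross=62.632)
θ=191°: ex = (C−B)/|BC| = (0.6532,0.7572); ey = (-0.7572,0.6532)
θ=191°: P = B + -2.39·ex + 0.67·ey = (-3.0501,-1.5628)
θ=196°: B = A + 1.00·(cos196°, sin196°) = (-0.9613, -0.2756)
θ=196°: |BD| = 11.9644
θ=196°: circle(B,7.00) ∩ circle(D,9.00): a=4.6449, h=5.2369
θ=196°:   candidates: C₊=(3.5618,5.0668) cross=62.656; C₋=(3.8031,-5.4041) cross=-62.656
θ=196°:   branch + wants cross > 0 → take C=(3.5618,5.0668) (cross=62.656)
θ=196°: ex = (C−B)/|BC| = (0.6461,0.7632); ey = (-0.7632,0.6461)
θ=196°: P = B + -2.39·ex + 0.67·ey = (-3.0169,-1.6668)

θ=146°: -2.96 -0.71
θ=164°: -3.08 -1.02
θ=191°: -3.05 -1.56
θ=196°: -3.02 -1.67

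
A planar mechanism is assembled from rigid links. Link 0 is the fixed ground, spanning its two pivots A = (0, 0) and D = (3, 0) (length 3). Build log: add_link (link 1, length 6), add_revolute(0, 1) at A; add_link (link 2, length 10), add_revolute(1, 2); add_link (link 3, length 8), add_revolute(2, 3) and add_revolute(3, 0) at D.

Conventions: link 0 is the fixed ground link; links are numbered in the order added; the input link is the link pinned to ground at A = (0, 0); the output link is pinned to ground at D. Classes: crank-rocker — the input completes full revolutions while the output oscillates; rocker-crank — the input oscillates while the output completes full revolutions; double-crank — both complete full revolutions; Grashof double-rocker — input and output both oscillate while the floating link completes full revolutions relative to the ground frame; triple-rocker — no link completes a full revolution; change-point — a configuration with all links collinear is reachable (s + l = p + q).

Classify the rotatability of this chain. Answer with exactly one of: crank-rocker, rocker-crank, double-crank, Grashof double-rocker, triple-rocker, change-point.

lengths: ground=3, input=6, coupler=10, output=8
sorted: s=3 (shortest), l=10 (longest), p+q=14
s + l = 13 vs p + q = 14
s + l < p + q (Grashof) with shortest = ground link → double-crank

double-crank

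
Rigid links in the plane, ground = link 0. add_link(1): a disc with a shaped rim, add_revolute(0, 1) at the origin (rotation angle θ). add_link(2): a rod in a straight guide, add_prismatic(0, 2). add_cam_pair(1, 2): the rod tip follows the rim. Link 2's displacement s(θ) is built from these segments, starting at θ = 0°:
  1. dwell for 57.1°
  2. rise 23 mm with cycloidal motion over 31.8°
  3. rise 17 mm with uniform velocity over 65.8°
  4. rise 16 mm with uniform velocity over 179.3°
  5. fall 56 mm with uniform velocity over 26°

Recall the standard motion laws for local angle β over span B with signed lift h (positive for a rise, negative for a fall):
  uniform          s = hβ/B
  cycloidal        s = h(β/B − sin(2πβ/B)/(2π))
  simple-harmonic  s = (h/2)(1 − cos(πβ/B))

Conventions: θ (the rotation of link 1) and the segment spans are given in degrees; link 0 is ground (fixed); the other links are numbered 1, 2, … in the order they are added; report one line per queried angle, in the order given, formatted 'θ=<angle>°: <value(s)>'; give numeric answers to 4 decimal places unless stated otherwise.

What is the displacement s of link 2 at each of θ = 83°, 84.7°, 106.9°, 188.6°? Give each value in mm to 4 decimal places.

segment 1 (0° to 57.1°, dwell): s unchanged at 0.0000
θ = 83° falls in segment 2 (57.1° to 88.9°, cycloidal, h = 23): β = 83 − 57.1 = 25.9°, B = 31.8°; Δs = 23·(0.8145 − sin(2π·0.8145)/(2π)) = 22.0971; s = 0.0000 + 22.0971 = 22.0971
θ = 84.7° falls in segment 2 (57.1° to 88.9°, cycloidal, h = 23): β = 84.7 − 57.1 = 27.6°, B = 31.8°; Δs = 23·(0.8679 − sin(2π·0.8679)/(2π)) = 22.6631; s = 0.0000 + 22.6631 = 22.6631
segment 2 (57.1° to 88.9°, cycloidal, h = 23) is passed completely: s = 0.0000 + (23) = 23.0000
θ = 106.9° falls in segment 3 (88.9° to 154.7°, uniform, h = 17): β = 106.9 − 88.9 = 18°, B = 65.8°; Δs = 17·18/65.8 = 4.6505; s = 23.0000 + 4.6505 = 27.6505
segment 3 (88.9° to 154.7°, uniform, h = 17) is passed completely: s = 23.0000 + (17) = 40.0000
θ = 188.6° falls in segment 4 (154.7° to 334°, uniform, h = 16): β = 188.6 − 154.7 = 33.9°, B = 179.3°; Δs = 16·33.9/179.3 = 3.0251; s = 40.0000 + 3.0251 = 43.0251

θ=83°: 22.0971
θ=84.7°: 22.6631
θ=106.9°: 27.6505
θ=188.6°: 43.0251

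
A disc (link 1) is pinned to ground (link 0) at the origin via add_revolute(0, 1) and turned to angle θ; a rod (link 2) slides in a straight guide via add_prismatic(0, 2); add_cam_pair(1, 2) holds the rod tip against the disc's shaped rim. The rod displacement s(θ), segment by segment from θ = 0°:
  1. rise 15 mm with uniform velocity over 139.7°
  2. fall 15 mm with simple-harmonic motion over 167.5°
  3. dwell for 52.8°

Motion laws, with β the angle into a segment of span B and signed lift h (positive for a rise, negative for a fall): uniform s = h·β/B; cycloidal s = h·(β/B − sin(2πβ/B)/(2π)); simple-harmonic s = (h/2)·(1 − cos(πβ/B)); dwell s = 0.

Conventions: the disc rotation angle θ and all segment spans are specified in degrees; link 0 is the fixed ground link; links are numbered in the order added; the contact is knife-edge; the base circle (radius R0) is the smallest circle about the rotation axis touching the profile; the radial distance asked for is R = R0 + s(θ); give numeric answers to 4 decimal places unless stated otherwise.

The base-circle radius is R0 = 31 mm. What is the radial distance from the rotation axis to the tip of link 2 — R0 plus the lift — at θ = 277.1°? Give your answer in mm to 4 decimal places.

segment 1 (0° to 139.7°, uniform, h = 15) is passed completely: s = 0.0000 + (15) = 15.0000
θ = 277.1° falls in segment 2 (139.7° to 307.2°, simple-harmonic, h = -15): β = 277.1 − 139.7 = 137.4°, B = 167.5°; Δs = -15/2·(1 − cos(π·0.8203)) = -13.8362; s = 15.0000 − 13.8362 = 1.1638
R = R0 + s = 31 + 1.1638 = 32.1638

32.1638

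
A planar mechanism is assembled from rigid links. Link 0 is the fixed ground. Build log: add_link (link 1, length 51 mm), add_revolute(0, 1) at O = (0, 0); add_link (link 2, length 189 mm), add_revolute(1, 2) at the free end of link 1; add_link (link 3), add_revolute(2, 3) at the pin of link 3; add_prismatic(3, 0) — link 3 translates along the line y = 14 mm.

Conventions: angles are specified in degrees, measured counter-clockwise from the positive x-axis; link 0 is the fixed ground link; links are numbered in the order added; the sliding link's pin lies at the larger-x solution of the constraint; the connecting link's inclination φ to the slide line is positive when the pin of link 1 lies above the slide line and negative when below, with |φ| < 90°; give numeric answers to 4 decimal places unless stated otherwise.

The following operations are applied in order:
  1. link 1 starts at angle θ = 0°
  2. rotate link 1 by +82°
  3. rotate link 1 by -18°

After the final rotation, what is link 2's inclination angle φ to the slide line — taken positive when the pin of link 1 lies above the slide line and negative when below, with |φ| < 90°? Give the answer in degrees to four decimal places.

geometry: r = 51 mm, L = 189 mm, e = 14 mm; θ starts at 0°
rotate link 1 by +82°: θ ← 0° +82° = 82°
rotate link 1 by -18°: θ ← 82° -18° = 64°
h = r sin θ − e = 45.838496 − 14 = 31.838496
sin φ = h / L = 31.838496 / 189 = 0.16845765
φ = arcsin(0.16845765) = 9.698156°

9.6982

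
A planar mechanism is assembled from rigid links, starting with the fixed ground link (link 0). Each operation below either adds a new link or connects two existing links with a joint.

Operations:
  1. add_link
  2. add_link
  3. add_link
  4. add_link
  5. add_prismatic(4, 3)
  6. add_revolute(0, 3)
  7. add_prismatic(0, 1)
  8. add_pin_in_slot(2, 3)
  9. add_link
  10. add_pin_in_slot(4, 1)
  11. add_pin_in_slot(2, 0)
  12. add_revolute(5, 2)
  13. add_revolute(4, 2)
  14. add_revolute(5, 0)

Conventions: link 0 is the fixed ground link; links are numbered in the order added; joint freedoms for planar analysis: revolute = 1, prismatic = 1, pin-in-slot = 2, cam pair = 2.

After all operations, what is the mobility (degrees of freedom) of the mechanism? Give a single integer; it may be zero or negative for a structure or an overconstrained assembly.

L=1 J1=0 J2=0
add link → L=2 J1=0 J2=0
add link → L=3 J1=0 J2=0
add link → L=4 J1=0 J2=0
add link → L=5 J1=0 J2=0
P@4,3 dof=1 J1 → L=5 J1=1 J2=0
R@0,3 dof=1 J1 → L=5 J1=2 J2=0
P@0,1 dof=1 J1 → L=5 J1=3 J2=0
PS@2,3 dof=2 J2 → L=5 J1=3 J2=1
add link → L=6 J1=3 J2=1
PS@4,1 dof=2 J2 → L=6 J1=3 J2=2
PS@2,0 dof=2 J2 → L=6 J1=3 J2=3
R@5,2 dof=1 J1 → L=6 J1=4 J2=3
R@4,2 dof=1 J1 → L=6 J1=5 J2=3
R@5,0 dof=1 J1 → L=6 J1=6 J2=3
M=3(L−1)−2J1−J2=3·5−2·6−3=0

M = 0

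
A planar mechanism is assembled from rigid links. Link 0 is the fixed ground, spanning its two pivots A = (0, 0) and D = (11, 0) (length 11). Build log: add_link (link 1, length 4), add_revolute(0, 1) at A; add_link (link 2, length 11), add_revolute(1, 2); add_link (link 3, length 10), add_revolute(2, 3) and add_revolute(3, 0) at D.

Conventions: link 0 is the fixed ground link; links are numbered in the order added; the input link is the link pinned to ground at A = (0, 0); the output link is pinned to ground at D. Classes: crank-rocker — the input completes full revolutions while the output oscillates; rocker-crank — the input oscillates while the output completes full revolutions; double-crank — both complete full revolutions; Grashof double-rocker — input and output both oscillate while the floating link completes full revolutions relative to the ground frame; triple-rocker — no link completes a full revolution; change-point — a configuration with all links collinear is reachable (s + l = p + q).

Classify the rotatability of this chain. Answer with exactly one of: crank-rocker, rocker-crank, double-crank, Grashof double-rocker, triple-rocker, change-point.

lengths: ground=11, input=4, coupler=11, output=10
sorted: s=4 (shortest), l=11 (longest), p+q=21
s + l = 15 vs p + q = 21
s + l < p + q (Grashof) with shortest = input link → crank-rocker

crank-rocker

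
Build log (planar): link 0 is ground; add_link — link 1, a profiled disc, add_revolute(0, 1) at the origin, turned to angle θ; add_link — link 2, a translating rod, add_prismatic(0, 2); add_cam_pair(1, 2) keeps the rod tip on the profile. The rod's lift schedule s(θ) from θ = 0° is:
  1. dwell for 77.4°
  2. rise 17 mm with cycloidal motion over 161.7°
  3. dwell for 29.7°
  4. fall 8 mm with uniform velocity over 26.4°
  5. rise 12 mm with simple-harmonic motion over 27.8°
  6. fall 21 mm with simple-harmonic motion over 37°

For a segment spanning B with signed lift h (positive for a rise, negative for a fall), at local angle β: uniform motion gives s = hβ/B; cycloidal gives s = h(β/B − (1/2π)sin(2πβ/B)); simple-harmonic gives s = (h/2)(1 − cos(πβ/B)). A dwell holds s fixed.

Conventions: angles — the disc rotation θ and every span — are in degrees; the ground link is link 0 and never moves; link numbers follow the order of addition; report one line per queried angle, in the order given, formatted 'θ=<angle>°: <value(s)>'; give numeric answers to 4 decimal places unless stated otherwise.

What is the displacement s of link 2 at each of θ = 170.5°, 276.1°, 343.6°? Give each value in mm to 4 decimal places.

seg 1 [0°–77.4°] dwell: s stays 0.0000
seg 2 [77.4°–239.1°] cycloidal, h=17: θ=170.5° here. β=93.1, B=161.7. 17·(0.5758 − sin(2π·0.5758)/(2π)) = 11.0277 → s = 11.0277
seg 2 [77.4°–239.1°] cycloidal, h=17: full span → s += 17 → s = 17.0000
seg 3 [239.1°–268.8°] dwell: s stays 17.0000
seg 4 [268.8°–295.2°] uniform, h=-8: θ=276.1° here. β=7.3, B=26.4. -8·7.3/26.4 = -2.2121 → s = 14.7879
seg 4 [268.8°–295.2°] uniform, h=-8: full span → s += -8 → s = 9.0000
seg 5 [295.2°–323°] simple-harmonic, h=12: full span → s += 12 → s = 21.0000
seg 6 [323°–360°] simple-harmonic, h=-21: θ=343.6° here. β=20.6, B=37. -21/2·(1 − cos(π·0.5568)) = -12.3623 → s = 8.6377

θ=170.5°: 11.0277
θ=276.1°: 14.7879
θ=343.6°: 8.6377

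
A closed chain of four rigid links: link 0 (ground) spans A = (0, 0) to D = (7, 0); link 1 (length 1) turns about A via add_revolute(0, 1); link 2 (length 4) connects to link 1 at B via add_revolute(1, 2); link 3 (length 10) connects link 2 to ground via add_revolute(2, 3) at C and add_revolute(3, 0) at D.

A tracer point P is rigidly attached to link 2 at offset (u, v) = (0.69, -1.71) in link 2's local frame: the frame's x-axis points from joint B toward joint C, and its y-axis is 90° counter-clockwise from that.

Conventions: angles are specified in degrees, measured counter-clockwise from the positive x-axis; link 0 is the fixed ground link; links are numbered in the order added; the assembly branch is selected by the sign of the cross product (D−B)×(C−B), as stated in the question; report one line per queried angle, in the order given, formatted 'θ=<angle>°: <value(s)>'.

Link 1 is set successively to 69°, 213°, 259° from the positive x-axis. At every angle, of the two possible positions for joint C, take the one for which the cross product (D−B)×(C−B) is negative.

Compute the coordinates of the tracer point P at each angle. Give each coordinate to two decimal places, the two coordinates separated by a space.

A=(0,0), D=(7.00,0)
θ=69°: B = A + 1.00·(cos69°, sin69°) = (0.3584, 0.9336)
θ=69°: |BD| = 6.7069
θ=69°: circle(B,4.00) ∩ circle(D,10.00): a=-2.9087, h=2.7458
θ=69°:   candidates: C₊=(-2.1398,4.0575) cross=18.416; C₋=(-2.9042,-1.3806) cross=-18.416
θ=69°:   branch - wants cross < 0 → take C=(-2.9042,-1.3806) (cross=-18.416)
θ=69°: ex = (C−B)/|BC| = (-0.8157,-0.5785); ey = (0.5785,-0.8157)
θ=69°: P = B + 0.69·ex + -1.71·ey = (-1.1937,1.9292)
θ=213°: B = A + 1.00·(cos213°, sin213°) = (-0.8387, -0.5446)
θ=213°: |BD| = 7.8576
θ=213°: circle(B,4.00) ∩ circle(D,10.00): a=-1.4164, h=3.7408
θ=213°:   candidates: C₊=(-2.5109,3.0890) cross=29.394; C₋=(-1.9924,-4.3747) cross=-29.394
θ=213°:   branch - wants cross < 0 → take C=(-1.9924,-4.3747) (cross=-29.394)
θ=213°: ex = (C−B)/|BC| = (-0.2884,-0.9575); ey = (0.9575,-0.2884)
θ=213°: P = B + 0.69·ex + -1.71·ey = (-2.6750,-0.7121)
θ=259°: B = A + 1.00·(cos259°, sin259°) = (-0.1908, -0.9816)
θ=259°: |BD| = 7.2575
θ=259°: circle(B,4.00) ∩ circle(D,10.00): a=-2.1584, h=3.3677
θ=259°:   candidates: C₊=(-2.7848,2.0632) cross=24.441; C₋=(-1.8738,-4.6103) cross=-24.441
θ=259°:   branch - wants cross < 0 → take C=(-1.8738,-4.6103) (cross=-24.441)
θ=259°: ex = (C−B)/|BC| = (-0.4208,-0.9072); ey = (0.9072,-0.4208)
θ=259°: P = B + 0.69·ex + -1.71·ey = (-2.0324,-0.8881)

θ=69°: -1.19 1.93
θ=213°: -2.68 -0.71
θ=259°: -2.03 -0.89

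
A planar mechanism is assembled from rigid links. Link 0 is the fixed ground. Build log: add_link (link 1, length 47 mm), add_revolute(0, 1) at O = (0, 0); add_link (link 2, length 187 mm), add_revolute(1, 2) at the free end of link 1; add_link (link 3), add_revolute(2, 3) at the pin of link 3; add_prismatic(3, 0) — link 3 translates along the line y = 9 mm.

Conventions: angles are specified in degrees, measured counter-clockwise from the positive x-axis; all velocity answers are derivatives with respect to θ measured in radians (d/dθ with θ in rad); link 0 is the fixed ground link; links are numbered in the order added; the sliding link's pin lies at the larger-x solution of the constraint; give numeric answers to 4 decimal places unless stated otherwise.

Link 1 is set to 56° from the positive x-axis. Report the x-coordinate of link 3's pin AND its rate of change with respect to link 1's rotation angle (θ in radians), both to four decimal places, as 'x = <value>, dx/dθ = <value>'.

geometry: r = 47 mm, L = 187 mm, e = 9 mm
crank pin P = (r cos θ, r sin θ) = (26.282066, 38.964766)
h = r sin θ − e = 38.964766 − 9 = 29.964766
x = r cos θ + √(L² − h²) = 26.282066 + 184.583620 = 210.865687
dx/dθ = −r sin θ − h·r cos θ/√(L² − h²) (θ in radians; h = 29.964766) = -43.231320

x = 210.8657, dx/dθ = -43.2313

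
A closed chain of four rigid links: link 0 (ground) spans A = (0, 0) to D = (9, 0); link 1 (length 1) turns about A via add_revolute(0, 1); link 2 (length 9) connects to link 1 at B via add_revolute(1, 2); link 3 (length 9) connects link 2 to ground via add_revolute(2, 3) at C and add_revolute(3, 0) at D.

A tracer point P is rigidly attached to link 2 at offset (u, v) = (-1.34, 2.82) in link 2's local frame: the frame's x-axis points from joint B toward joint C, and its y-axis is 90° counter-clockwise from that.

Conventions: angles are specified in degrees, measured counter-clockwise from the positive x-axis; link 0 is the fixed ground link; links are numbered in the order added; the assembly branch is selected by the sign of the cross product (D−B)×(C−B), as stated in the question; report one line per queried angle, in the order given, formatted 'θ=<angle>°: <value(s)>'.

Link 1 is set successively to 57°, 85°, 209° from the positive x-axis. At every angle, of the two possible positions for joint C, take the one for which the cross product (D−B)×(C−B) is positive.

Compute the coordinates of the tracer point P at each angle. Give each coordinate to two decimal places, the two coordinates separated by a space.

A=(0,0), D=(9.00,0)
θ=57°: B = A + 1.00·(cos57°, sin57°) = (0.5446, 0.8387)
θ=57°: |BD| = 8.4969
θ=57°: circle(B,9.00) ∩ circle(D,9.00): a=4.2484, h=7.9342
θ=57°:   candidates: C₊=(5.5555,8.3148) cross=67.415; C₋=(3.9892,-7.4761) cross=-67.415
θ=57°:   branch + wants cross > 0 → take C=(5.5555,8.3148) (cross=67.415)
θ=57°: ex = (C−B)/|BC| = (0.5568,0.8307); ey = (-0.8307,0.5568)
θ=57°: P = B + -1.34·ex + 2.82·ey = (-2.5439,1.2956)
θ=85°: B = A + 1.00·(cos85°, sin85°) = (0.0872, 0.9962)
θ=85°: |BD| = 8.9683
θ=85°: circle(B,9.00) ∩ circle(D,9.00): a=4.4842, h=7.8033
θ=85°:   candidates: C₊=(5.4104,8.2532) cross=69.983; C₋=(3.6768,-7.2570) cross=-69.983
θ=85°:   branch + wants cross > 0 → take C=(5.4104,8.2532) (cross=69.983)
θ=85°: ex = (C−B)/|BC| = (0.5915,0.8063); ey = (-0.8063,0.5915)
θ=85°: P = B + -1.34·ex + 2.82·ey = (-2.9793,1.5837)
θ=209°: B = A + 1.00·(cos209°, sin209°) = (-0.8746, -0.4848)
θ=209°: |BD| = 9.8865
θ=209°: circle(B,9.00) ∩ circle(D,9.00): a=4.9433, h=7.5209
θ=209°:   candidates: C₊=(3.6939,7.2695) cross=74.356; C₋=(4.4315,-7.7543) cross=-74.356
θ=209°:   branch + wants cross > 0 → take C=(3.6939,7.2695) (cross=74.356)
θ=209°: ex = (C−B)/|BC| = (0.5076,0.8616); ey = (-0.8616,0.5076)
θ=209°: P = B + -1.34·ex + 2.82·ey = (-3.9845,-0.2079)

θ=57°: -2.54 1.30
θ=85°: -2.98 1.58
θ=209°: -3.98 -0.21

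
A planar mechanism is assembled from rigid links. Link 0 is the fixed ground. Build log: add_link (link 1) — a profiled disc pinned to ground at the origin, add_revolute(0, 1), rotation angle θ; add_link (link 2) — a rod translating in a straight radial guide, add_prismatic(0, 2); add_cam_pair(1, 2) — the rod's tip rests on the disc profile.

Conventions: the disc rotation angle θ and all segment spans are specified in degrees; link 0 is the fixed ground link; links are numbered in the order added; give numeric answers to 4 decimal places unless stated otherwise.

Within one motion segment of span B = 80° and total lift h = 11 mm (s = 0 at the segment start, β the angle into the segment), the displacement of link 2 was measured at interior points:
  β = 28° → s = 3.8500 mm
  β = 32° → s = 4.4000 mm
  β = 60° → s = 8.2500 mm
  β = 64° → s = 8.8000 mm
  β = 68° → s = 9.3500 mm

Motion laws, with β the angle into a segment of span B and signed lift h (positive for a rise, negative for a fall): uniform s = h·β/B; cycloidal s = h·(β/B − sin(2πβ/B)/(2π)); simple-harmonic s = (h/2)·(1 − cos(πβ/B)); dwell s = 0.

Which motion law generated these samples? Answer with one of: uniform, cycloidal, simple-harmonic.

candidates at β/B = r: uniform s = h·r (linear in β); cycloidal s = h·(r − sin(2πr)/(2π)); simple-harmonic s = (h/2)(1 − cos(πr))
β=28°: printed 3.8500 | uniform 3.8500, cycloidal 2.4337, simple-harmonic 3.0031
β=32°: printed 4.4000 | uniform 4.4000, cycloidal 3.3710, simple-harmonic 3.8004
β=60°: printed 8.2500 | uniform 8.2500, cycloidal 10.0007, simple-harmonic 9.3891
β=64°: printed 8.8000 | uniform 8.8000, cycloidal 10.4650, simple-harmonic 9.9496
β=68°: printed 9.3500 | uniform 9.3500, cycloidal 10.7663, simple-harmonic 10.4005
only one law matches every sample → uniform

uniform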